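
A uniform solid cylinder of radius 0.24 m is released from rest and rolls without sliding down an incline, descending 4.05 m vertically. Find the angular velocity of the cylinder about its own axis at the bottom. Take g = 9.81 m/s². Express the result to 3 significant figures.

The moment of inertia is (1/2)MR², giving k ≡ I/(MR²) = 0.5.
Rolling without slipping gives ω = v/R, so the total kinetic energy is ½Mv² + ½Iω² = ½(1+k)Mv² = (3/4)Mv².
Energy conservation Mgh = ½(1+k)Mv² gives v = √(2gh/(1+k)) = √(2 × 9.81 × 4.05 / 1.5) = 7.278 m/s.
Then ω = v/R = 7.278 / 0.24 ≈ 30.3 rad/s.

ω ≈ 30.3 rad/s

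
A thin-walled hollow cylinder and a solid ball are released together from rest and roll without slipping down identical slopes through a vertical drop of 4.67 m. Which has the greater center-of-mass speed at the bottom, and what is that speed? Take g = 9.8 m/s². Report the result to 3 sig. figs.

the solid ball, at v ≈ 8.09 m/s

For rolling without slipping, Mgh = ½(1+k)Mv² where k = I/(MR²), so v = √(2gh/(1+k)).
Thin-walled hollow cylinder: k = 1, giving v = √(2×9.8×4.67/2) = 6.765 m/s.
Solid ball: k = 0.4, giving v = √(2×9.8×4.67/1.4) = 8.086 m/s.
The smaller k wins: the solid ball, at ≈ 8.09 m/s.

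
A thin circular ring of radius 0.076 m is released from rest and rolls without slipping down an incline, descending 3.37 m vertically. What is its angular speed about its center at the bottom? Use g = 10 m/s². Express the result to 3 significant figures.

Here I = MR², so the shape factor k = I/(MR²) = 1.
Pure rolling means v = ωR; then KE = ½Mv² + ½I(v/R)² = ½(1+k)Mv² = Mv².
Energy conservation Mgh = ½(1+k)Mv² gives v = √(2gh/(1+k)) = √(2 × 10 × 3.37 / 2) = 5.805 m/s.
The angular speed follows from ω = v/R = 5.805/0.076 ≈ 76.4 rad/s.

ω ≈ 76.4 rad/s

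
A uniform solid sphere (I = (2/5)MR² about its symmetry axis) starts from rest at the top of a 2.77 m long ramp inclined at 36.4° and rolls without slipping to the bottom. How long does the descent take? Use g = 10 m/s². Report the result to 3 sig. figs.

t ≈ 1.14 s

The moment of inertia is (2/5)MR², giving k ≡ I/(MR²) = 0.4.
Translational: Mg sinθ − f = Ma. Rotational about the CM: fR = Iα = kMRa, so f = kMa.
Hence a = g sinθ/(1+k) = 10×sin36.4°/1.4 = 4.239 m/s².
With constant a from rest, t = √(2L/a) = √(2·2.77/4.239) ≈ 1.14 s.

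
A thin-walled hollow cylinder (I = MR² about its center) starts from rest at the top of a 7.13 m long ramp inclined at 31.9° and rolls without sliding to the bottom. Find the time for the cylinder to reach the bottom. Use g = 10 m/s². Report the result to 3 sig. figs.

t ≈ 2.32 s

Here I = MR², so the shape factor k = I/(MR²) = 1.
Translational: Mg sinθ − f = Ma. Rotational about the CM: fR = Iα = kMRa, so f = kMa.
Hence a = g sinθ/(1+k) = 10×sin31.9°/2 = 2.642 m/s².
With constant a from rest, t = √(2L/a) = √(2·7.13/2.642) ≈ 2.32 s.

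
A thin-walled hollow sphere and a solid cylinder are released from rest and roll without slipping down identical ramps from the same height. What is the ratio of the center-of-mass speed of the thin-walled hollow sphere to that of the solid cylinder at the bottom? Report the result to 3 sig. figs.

v_ratio ≈ 0.949

Each satisfies Mgh = ½(1+k)Mv² with k = I/(MR²), so v ∝ 1/√(1+k).
For the thin-walled hollow sphere k = 2/3; for the solid cylinder k = 0.5.
v₁/v₂ = √((1+k₂)/(1+k₁)) = √(1.5/1.667) ≈ 0.949.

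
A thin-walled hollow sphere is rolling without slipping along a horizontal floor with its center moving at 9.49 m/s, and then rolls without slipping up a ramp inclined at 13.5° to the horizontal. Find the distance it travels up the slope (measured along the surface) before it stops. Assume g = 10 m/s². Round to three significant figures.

d ≈ 32.1 m

With I = (2/3)MR², the ratio k = I/(MR²) is 2/3.
Since it rolls without slipping, ω = v/R and KE = ½Mv² + ½Iω² = ½(1+k)Mv² = (5/6)Mv².
Setting this equal to Mgh gives the vertical rise h = (1+k)v₀²/(2g) = 1.667×9.49²/(2×10) = 7.505 m.
Along the incline, d = h/sinθ = 7.505/sin13.5° ≈ 32.1 m.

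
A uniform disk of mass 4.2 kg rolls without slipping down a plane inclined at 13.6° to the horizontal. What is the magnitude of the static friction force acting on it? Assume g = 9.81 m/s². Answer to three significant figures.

For this body I = (1/2)MR², i.e. k = I/(MR²) = 0.5.
Translational: Mg sinθ − f = Ma. Rotational about the CM: fR = Iα = kMRa, so f = kMa.
Combining, a = g sinθ/(1+k) and f = kMa = kMg sinθ/(1+k).
f = 0.5 × 4.2 × 9.81 × sin13.6° / 1.5 ≈ 3.23 N.

f ≈ 3.23 N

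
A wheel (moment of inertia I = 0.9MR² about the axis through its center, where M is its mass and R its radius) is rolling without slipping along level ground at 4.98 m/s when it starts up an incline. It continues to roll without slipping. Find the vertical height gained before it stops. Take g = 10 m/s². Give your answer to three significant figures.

h ≈ 2.36 m

For this body I = 0.9MR², i.e. k = I/(MR²) = 0.9.
Rolling without slipping gives ω = v/R, so the total kinetic energy is ½Mv² + ½Iω² = ½(1+k)Mv² = (19/20)Mv².
All of this converts to potential energy at the highest point: (19/20)Mv₀² = Mgh.
Thus h = (1+k)v₀²/(2g) = 1.9 × 4.98² / (2 × 10) ≈ 2.36 m.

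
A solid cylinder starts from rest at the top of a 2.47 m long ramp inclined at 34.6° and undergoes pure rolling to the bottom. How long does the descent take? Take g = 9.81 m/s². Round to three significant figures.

t ≈ 1.15 s

For this body I = (1/2)MR², i.e. k = I/(MR²) = 0.5.
Along the incline Mg sinθ − f = Ma, and torque about the center fR = Iα = kMR²(a/R) gives f = kMa.
Hence a = g sinθ/(1+k) = 9.81×sin34.6°/1.5 = 3.714 m/s².
Starting from rest, L = ½at², so t = √(2L/a) = √(2×2.47/3.714) ≈ 1.15 s.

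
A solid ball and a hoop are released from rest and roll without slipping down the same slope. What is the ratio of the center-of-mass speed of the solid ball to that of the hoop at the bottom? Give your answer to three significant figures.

Each satisfies Mgh = ½(1+k)Mv² with k = I/(MR²), so v ∝ 1/√(1+k).
For the solid ball k = 0.4; for the hoop k = 1.
v₁/v₂ = √((1+k₂)/(1+k₁)) = √(2/1.4) ≈ 1.20.

v_ratio ≈ 1.20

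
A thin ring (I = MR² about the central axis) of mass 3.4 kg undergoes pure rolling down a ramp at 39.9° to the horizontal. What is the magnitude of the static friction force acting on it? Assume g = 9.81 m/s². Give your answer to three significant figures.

f ≈ 10.7 N

Here I = MR², so the shape factor k = I/(MR²) = 1.
Newton's second law down the slope: Mg sinθ − f = Ma. The torque equation fR = Iα (with α = a/R) gives f = kMa.
Combining, a = g sinθ/(1+k) and f = kMa = kMg sinθ/(1+k).
f = 1 × 3.4 × 9.81 × sin39.9° / 2 ≈ 10.7 N.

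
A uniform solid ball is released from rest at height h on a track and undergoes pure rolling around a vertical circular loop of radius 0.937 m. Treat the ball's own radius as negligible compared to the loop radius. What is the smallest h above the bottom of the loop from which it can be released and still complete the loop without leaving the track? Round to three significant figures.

h_min ≈ 2.53 m

The moment of inertia is (2/5)MR², giving k ≡ I/(MR²) = 0.4.
At the top of the loop, the minimum-contact condition is Mg = Mv_top²/r, so v_top² = gr.
With ω = v/R, the kinetic energy at speed v is ½(1+k)Mv² = (7/10)Mv².
Energy conservation from release (height h) to the top (height 2r): Mgh = Mg(2r) + (7/10)M·gr.
Thus h_min = 2r + (1+k)r/2 = r(2 + 1.4/2) = 0.937 × 2.7 ≈ 2.53 m.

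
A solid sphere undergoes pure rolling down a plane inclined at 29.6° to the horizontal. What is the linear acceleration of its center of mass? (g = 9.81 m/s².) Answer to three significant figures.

a ≈ 3.46 m/s²

Here I = (2/5)MR², so the shape factor k = I/(MR²) = 0.4.
Along the incline Mg sinθ − f = Ma, and torque about the center fR = Iα = kMR²(a/R) gives f = kMa.
Eliminating f: Mg sinθ = (1+k)Ma, so a = g sinθ/(1+k) = 9.81 × sin29.6° / 1.4 ≈ 3.46 m/s².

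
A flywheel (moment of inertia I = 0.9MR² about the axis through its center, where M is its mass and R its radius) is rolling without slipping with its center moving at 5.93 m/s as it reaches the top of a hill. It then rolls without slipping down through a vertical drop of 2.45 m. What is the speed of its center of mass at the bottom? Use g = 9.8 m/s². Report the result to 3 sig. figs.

The moment of inertia is 0.9MR², giving k ≡ I/(MR²) = 0.9.
The rolling condition ω = v/R makes the rotational term ½I(v/R)² = ½kMv², so KE_total = ½(1+k)Mv² = (19/20)Mv².
Conserving energy between top and bottom: (19/20)Mv² = (19/20)Mv₀² + Mgh, hence v² = v₀² + 2gh/(1+k).
v = √(5.93² + 2×9.8×2.45/1.9) = √60.44 ≈ 7.77 m/s.

v ≈ 7.77 m/s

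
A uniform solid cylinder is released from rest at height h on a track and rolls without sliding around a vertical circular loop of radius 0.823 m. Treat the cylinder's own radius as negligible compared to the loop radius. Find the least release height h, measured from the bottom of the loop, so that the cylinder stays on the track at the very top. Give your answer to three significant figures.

h_min ≈ 2.26 m

The moment of inertia is (1/2)MR², giving k ≡ I/(MR²) = 0.5.
At the top of the loop, the minimum-contact condition is Mg = Mv_top²/r, so v_top² = gr.
With ω = v/R, the kinetic energy at speed v is ½(1+k)Mv² = (3/4)Mv².
Energy conservation from release (height h) to the top (height 2r): Mgh = Mg(2r) + (3/4)M·gr.
Thus h_min = 2r + (1+k)r/2 = r(2 + 1.5/2) = 0.823 × 2.75 ≈ 2.26 m.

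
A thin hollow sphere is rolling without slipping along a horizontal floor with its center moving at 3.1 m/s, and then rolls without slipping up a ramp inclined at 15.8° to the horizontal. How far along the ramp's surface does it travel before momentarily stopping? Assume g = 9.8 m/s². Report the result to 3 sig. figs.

With I = (2/3)MR², the ratio k = I/(MR²) is 2/3.
Since it rolls without slipping, ω = v/R and KE = ½Mv² + ½Iω² = ½(1+k)Mv² = (5/6)Mv².
Setting this equal to Mgh gives the vertical rise h = (1+k)v₀²/(2g) = 1.667×3.1²/(2×9.8) = 0.8172 m.
The distance along the slope is d = h/sinθ = 0.8172/sin15.8° ≈ 3.00 m.

d ≈ 3.00 m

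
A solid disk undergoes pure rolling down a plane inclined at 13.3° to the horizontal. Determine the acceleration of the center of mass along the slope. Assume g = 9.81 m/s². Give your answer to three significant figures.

a ≈ 1.50 m/s²

The moment of inertia is (1/2)MR², giving k ≡ I/(MR²) = 0.5.
Along the incline Mg sinθ − f = Ma, and torque about the center fR = Iα = kMR²(a/R) gives f = kMa.
Eliminating f: Mg sinθ = (1+k)Ma, so a = g sinθ/(1+k) = 9.81 × sin13.3° / 1.5 ≈ 1.50 m/s².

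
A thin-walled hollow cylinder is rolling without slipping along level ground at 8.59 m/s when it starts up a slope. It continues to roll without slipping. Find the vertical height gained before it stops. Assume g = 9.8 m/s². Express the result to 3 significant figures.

h ≈ 7.53 m

Here I = MR², so the shape factor k = I/(MR²) = 1.
Since it rolls without slipping, ω = v/R and KE = ½Mv² + ½Iω² = ½(1+k)Mv² = Mv².
At the top the kinetic energy is zero, so Mv₀² = Mgh.
Thus h = (1+k)v₀²/(2g) = 2 × 8.59² / (2 × 9.8) ≈ 7.53 m.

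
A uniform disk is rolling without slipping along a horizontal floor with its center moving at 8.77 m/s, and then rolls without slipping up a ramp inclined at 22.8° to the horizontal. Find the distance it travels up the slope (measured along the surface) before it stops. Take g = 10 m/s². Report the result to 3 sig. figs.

The moment of inertia is (1/2)MR², giving k ≡ I/(MR²) = 0.5.
Rolling without slipping gives ω = v/R, so the total kinetic energy is ½Mv² + ½Iω² = ½(1+k)Mv² = (3/4)Mv².
Setting this equal to Mgh gives the vertical rise h = (1+k)v₀²/(2g) = 1.5×8.77²/(2×10) = 5.768 m.
Along the incline, d = h/sinθ = 5.768/sin22.8° ≈ 14.9 m.

d ≈ 14.9 m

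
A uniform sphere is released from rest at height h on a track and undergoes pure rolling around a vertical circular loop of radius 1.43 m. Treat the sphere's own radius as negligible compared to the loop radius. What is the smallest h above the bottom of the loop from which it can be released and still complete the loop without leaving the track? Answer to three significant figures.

h_min ≈ 3.86 m

For this body I = (2/5)MR², i.e. k = I/(MR²) = 0.4.
At the top, contact is just lost when gravity alone supplies the centripetal force: Mg = Mv_top²/r, i.e. v_top² = gr.
With ω = v/R, the kinetic energy at speed v is ½(1+k)Mv² = (7/10)Mv².
Energy conservation from release (height h) to the top (height 2r): Mgh = Mg(2r) + (7/10)M·gr.
Thus h_min = 2r + (1+k)r/2 = r(2 + 1.4/2) = 1.43 × 2.7 ≈ 3.86 m.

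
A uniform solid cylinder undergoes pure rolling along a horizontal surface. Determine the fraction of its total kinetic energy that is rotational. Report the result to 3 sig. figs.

fraction ≈ 0.333

For this body I = (1/2)MR², i.e. k = I/(MR²) = 0.5.
Since ω = v/R, the translational part is ½Mv² and the rotational part is ½I(v/R)² = ½kMv²; the total is ½(1+k)Mv².
The rotational fraction is therefore k/(1+k) = 0.5/1.5 ≈ 0.333.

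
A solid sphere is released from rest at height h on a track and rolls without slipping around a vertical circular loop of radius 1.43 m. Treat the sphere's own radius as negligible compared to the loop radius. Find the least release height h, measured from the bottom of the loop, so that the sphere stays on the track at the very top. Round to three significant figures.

The moment of inertia is (2/5)MR², giving k ≡ I/(MR²) = 0.4.
At the top, contact is just lost when gravity alone supplies the centripetal force: Mg = Mv_top²/r, i.e. v_top² = gr.
With ω = v/R, the kinetic energy at speed v is ½(1+k)Mv² = (7/10)Mv².
Energy conservation from release (height h) to the top (height 2r): Mgh = Mg(2r) + (7/10)M·gr.
Thus h_min = 2r + (1+k)r/2 = r(2 + 1.4/2) = 1.43 × 2.7 ≈ 3.86 m.

h_min ≈ 3.86 m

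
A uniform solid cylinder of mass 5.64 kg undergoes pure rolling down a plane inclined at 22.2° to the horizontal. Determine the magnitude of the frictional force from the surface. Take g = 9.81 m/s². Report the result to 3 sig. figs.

With I = (1/2)MR², the ratio k = I/(MR²) is 0.5.
Translational: Mg sinθ − f = Ma. Rotational about the CM: fR = Iα = kMRa, so f = kMa.
Combining, a = g sinθ/(1+k) and f = kMa = kMg sinθ/(1+k).
f = 0.5 × 5.64 × 9.81 × sin22.2° / 1.5 ≈ 6.97 N.

f ≈ 6.97 N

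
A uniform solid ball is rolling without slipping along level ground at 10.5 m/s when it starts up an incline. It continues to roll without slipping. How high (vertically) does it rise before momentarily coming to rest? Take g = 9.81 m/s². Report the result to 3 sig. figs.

For this body I = (2/5)MR², i.e. k = I/(MR²) = 0.4.
The rolling condition ω = v/R makes the rotational term ½I(v/R)² = ½kMv², so KE_total = ½(1+k)Mv² = (7/10)Mv².
At the top the kinetic energy is zero, so (7/10)Mv₀² = Mgh.
Thus h = (1+k)v₀²/(2g) = 1.4 × 10.5² / (2 × 9.81) ≈ 7.87 m.

h ≈ 7.87 m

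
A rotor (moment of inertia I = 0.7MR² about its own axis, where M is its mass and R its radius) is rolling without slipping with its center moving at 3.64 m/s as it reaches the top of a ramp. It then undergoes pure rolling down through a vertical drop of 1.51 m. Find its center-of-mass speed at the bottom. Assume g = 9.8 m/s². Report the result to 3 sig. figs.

The moment of inertia is 0.7MR², giving k ≡ I/(MR²) = 0.7.
Rolling without slipping gives ω = v/R, so the total kinetic energy is ½Mv² + ½Iω² = ½(1+k)Mv² = (17/20)Mv².
Conserving energy between top and bottom: (17/20)Mv² = (17/20)Mv₀² + Mgh, hence v² = v₀² + 2gh/(1+k).
v = √(3.64² + 2×9.8×1.51/1.7) = √30.66 ≈ 5.54 m/s.

v ≈ 5.54 m/s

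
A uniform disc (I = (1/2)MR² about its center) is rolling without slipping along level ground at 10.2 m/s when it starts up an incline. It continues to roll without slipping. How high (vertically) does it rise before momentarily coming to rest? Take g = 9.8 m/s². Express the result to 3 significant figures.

h ≈ 7.96 m

With I = (1/2)MR², the ratio k = I/(MR²) is 0.5.
Since it rolls without slipping, ω = v/R and KE = ½Mv² + ½Iω² = ½(1+k)Mv² = (3/4)Mv².
At the top the kinetic energy is zero, so (3/4)Mv₀² = Mgh.
Thus h = (1+k)v₀²/(2g) = 1.5 × 10.2² / (2 × 9.8) ≈ 7.96 m.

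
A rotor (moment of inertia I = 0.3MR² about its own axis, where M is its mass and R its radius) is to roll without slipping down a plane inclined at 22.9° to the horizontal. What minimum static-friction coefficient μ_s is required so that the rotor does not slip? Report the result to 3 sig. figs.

μ_min ≈ 0.0975

With I = 0.3MR², the ratio k = I/(MR²) is 0.3.
Along the incline Mg sinθ − f = Ma, and torque about the center fR = Iα = kMR²(a/R) gives f = kMa.
These give a = g sinθ/(1+k) and the required friction f = kMg sinθ/(1+k).
With N = Mg cosθ, the no-slip condition f ≤ μN gives μ_min = f/N = k tanθ/(1+k).
μ_min = 0.3 × tan22.9° / 1.3 ≈ 0.0975.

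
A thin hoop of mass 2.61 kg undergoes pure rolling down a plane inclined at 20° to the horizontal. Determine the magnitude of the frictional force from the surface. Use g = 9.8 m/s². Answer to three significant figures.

f ≈ 4.37 N

For this body I = MR², i.e. k = I/(MR²) = 1.
Along the incline Mg sinθ − f = Ma, and torque about the center fR = Iα = kMR²(a/R) gives f = kMa.
Combining, a = g sinθ/(1+k) and f = kMa = kMg sinθ/(1+k).
f = 1 × 2.61 × 9.8 × sin20° / 2 ≈ 4.37 N.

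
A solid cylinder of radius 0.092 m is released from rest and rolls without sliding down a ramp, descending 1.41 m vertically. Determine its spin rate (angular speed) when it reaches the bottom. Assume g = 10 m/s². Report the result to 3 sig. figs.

Here I = (1/2)MR², so the shape factor k = I/(MR²) = 0.5.
The rolling condition ω = v/R makes the rotational term ½I(v/R)² = ½kMv², so KE_total = ½(1+k)Mv² = (3/4)Mv².
Energy conservation Mgh = ½(1+k)Mv² gives v = √(2gh/(1+k)) = √(2 × 10 × 1.41 / 1.5) = 4.336 m/s.
The angular speed follows from ω = v/R = 4.336/0.092 ≈ 47.1 rad/s.

ω ≈ 47.1 rad/s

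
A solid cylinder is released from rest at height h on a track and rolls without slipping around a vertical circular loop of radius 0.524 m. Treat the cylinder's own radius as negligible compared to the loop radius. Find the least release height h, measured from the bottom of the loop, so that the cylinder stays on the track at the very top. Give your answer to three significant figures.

Here I = (1/2)MR², so the shape factor k = I/(MR²) = 0.5.
At the top, contact is just lost when gravity alone supplies the centripetal force: Mg = Mv_top²/r, i.e. v_top² = gr.
With ω = v/R, the kinetic energy at speed v is ½(1+k)Mv² = (3/4)Mv².
Energy conservation from release (height h) to the top (height 2r): Mgh = Mg(2r) + (3/4)M·gr.
Thus h_min = 2r + (1+k)r/2 = r(2 + 1.5/2) = 0.524 × 2.75 ≈ 1.44 m.

h_min ≈ 1.44 m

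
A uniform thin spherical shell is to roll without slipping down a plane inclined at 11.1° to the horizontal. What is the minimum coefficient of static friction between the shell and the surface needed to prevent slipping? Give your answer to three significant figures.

With I = (2/3)MR², the ratio k = I/(MR²) is 2/3.
Translational: Mg sinθ − f = Ma. Rotational about the CM: fR = Iα = kMRa, so f = kMa.
These give a = g sinθ/(1+k) and the required friction f = kMg sinθ/(1+k).
With N = Mg cosθ, the no-slip condition f ≤ μN gives μ_min = f/N = k tanθ/(1+k).
μ_min = (2/3) × tan11.1° / 1.667 ≈ 0.0785.

μ_min ≈ 0.0785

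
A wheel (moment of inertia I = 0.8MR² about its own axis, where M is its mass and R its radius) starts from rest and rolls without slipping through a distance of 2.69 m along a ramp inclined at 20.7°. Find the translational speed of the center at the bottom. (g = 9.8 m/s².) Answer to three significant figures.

v ≈ 3.22 m/s

Here I = 0.8MR², so the shape factor k = I/(MR²) = 0.8.
Since it rolls without slipping, ω = v/R and KE = ½Mv² + ½Iω² = ½(1+k)Mv² = (9/10)Mv².
The vertical drop is h = L sinθ = 2.69 × sin20.7° = 0.9508 m.
Setting Mgh = (9/10)Mv² gives v = √(2gh/(1+k)) = √(2·9.8·0.9508/1.8) ≈ 3.22 m/s.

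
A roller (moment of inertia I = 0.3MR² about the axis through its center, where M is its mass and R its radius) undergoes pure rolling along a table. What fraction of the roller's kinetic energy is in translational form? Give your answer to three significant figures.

fraction ≈ 0.769

The moment of inertia is 0.3MR², giving k ≡ I/(MR²) = 0.3.
Since ω = v/R, the translational part is ½Mv² and the rotational part is ½I(v/R)² = ½kMv²; the total is ½(1+k)Mv².
The translational fraction is therefore 1/(1+k) = 1/1.3 ≈ 0.769.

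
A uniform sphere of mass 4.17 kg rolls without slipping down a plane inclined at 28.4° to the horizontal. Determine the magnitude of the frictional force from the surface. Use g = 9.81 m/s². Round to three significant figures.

f ≈ 5.56 N

With I = (2/5)MR², the ratio k = I/(MR²) is 0.4.
Translational: Mg sinθ − f = Ma. Rotational about the CM: fR = Iα = kMRa, so f = kMa.
Combining, a = g sinθ/(1+k) and f = kMa = kMg sinθ/(1+k).
f = 0.4 × 4.17 × 9.81 × sin28.4° / 1.4 ≈ 5.56 N.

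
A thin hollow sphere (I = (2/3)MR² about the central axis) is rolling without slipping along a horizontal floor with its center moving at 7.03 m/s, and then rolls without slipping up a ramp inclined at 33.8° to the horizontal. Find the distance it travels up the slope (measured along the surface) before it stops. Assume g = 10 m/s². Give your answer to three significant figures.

d ≈ 7.40 m

With I = (2/3)MR², the ratio k = I/(MR²) is 2/3.
The rolling condition ω = v/R makes the rotational term ½I(v/R)² = ½kMv², so KE_total = ½(1+k)Mv² = (5/6)Mv².
Setting this equal to Mgh gives the vertical rise h = (1+k)v₀²/(2g) = 1.667×7.03²/(2×10) = 4.118 m.
Along the incline, d = h/sinθ = 4.118/sin33.8° ≈ 7.40 m.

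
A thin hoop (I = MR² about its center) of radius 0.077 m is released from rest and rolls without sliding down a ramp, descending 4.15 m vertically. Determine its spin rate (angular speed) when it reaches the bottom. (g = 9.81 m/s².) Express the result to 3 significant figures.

For this body I = MR², i.e. k = I/(MR²) = 1.
Rolling without slipping gives ω = v/R, so the total kinetic energy is ½Mv² + ½Iω² = ½(1+k)Mv² = Mv².
Energy conservation Mgh = ½(1+k)Mv² gives v = √(2gh/(1+k)) = √(2 × 9.81 × 4.15 / 2) = 6.381 m/s.
The angular speed follows from ω = v/R = 6.381/0.077 ≈ 82.9 rad/s.

ω ≈ 82.9 rad/s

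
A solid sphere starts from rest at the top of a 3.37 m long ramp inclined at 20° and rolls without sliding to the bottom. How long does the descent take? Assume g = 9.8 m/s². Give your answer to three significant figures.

t ≈ 1.68 s

With I = (2/5)MR², the ratio k = I/(MR²) is 0.4.
Translational: Mg sinθ − f = Ma. Rotational about the CM: fR = Iα = kMRa, so f = kMa.
Hence a = g sinθ/(1+k) = 9.8×sin20°/1.4 = 2.394 m/s².
With constant a from rest, t = √(2L/a) = √(2·3.37/2.394) ≈ 1.68 s.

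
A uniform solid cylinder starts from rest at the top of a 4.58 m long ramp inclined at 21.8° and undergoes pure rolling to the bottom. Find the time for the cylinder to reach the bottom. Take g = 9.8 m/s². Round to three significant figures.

With I = (1/2)MR², the ratio k = I/(MR²) is 0.5.
Translational: Mg sinθ − f = Ma. Rotational about the CM: fR = Iα = kMRa, so f = kMa.
Hence a = g sinθ/(1+k) = 9.8×sin21.8°/1.5 = 2.426 m/s².
Starting from rest, L = ½at², so t = √(2L/a) = √(2×4.58/2.426) ≈ 1.94 s.

t ≈ 1.94 s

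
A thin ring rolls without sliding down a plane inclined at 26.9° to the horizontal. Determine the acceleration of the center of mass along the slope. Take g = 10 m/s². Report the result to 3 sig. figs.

a ≈ 2.26 m/s²

Here I = MR², so the shape factor k = I/(MR²) = 1.
Along the incline Mg sinθ − f = Ma, and torque about the center fR = Iα = kMR²(a/R) gives f = kMa.
Eliminating f: Mg sinθ = (1+k)Ma, so a = g sinθ/(1+k) = 10 × sin26.9° / 2 ≈ 2.26 m/s².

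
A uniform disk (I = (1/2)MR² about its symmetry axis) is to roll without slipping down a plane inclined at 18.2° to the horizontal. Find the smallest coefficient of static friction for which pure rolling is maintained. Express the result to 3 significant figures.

For this body I = (1/2)MR², i.e. k = I/(MR²) = 0.5.
Translational: Mg sinθ − f = Ma. Rotational about the CM: fR = Iα = kMRa, so f = kMa.
These give a = g sinθ/(1+k) and the required friction f = kMg sinθ/(1+k).
With N = Mg cosθ, the no-slip condition f ≤ μN gives μ_min = f/N = k tanθ/(1+k).
μ_min = 0.5 × tan18.2° / 1.5 ≈ 0.110.

μ_min ≈ 0.110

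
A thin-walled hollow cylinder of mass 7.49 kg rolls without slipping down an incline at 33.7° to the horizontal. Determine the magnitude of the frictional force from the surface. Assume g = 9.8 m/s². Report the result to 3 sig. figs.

f ≈ 20.4 N

The moment of inertia is MR², giving k ≡ I/(MR²) = 1.
Translational: Mg sinθ − f = Ma. Rotational about the CM: fR = Iα = kMRa, so f = kMa.
Combining, a = g sinθ/(1+k) and f = kMa = kMg sinθ/(1+k).
f = 1 × 7.49 × 9.8 × sin33.7° / 2 ≈ 20.4 N.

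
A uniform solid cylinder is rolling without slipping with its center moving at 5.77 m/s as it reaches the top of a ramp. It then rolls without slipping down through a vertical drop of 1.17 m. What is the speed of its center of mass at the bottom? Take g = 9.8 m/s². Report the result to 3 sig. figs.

v ≈ 6.97 m/s

For this body I = (1/2)MR², i.e. k = I/(MR²) = 0.5.
Since it rolls without slipping, ω = v/R and KE = ½Mv² + ½Iω² = ½(1+k)Mv² = (3/4)Mv².
Energy conservation: (3/4)Mv₀² + Mgh = (3/4)Mv², so v² = v₀² + 2gh/(1+k).
v = √(5.77² + 2×9.8×1.17/1.5) = √48.58 ≈ 6.97 m/s.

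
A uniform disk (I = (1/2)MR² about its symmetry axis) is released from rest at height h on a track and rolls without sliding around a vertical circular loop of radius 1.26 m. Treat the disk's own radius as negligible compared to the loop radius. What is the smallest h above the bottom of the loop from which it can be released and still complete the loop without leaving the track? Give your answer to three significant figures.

h_min ≈ 3.47 m

Here I = (1/2)MR², so the shape factor k = I/(MR²) = 0.5.
At the top of the loop, the minimum-contact condition is Mg = Mv_top²/r, so v_top² = gr.
With ω = v/R, the kinetic energy at speed v is ½(1+k)Mv² = (3/4)Mv².
Energy conservation from release (height h) to the top (height 2r): Mgh = Mg(2r) + (3/4)M·gr.
Thus h_min = 2r + (1+k)r/2 = r(2 + 1.5/2) = 1.26 × 2.75 ≈ 3.47 m.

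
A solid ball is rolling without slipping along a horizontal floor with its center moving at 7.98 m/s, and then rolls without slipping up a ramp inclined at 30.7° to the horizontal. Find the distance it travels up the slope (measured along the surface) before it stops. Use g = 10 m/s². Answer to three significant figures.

d ≈ 8.73 m

The moment of inertia is (2/5)MR², giving k ≡ I/(MR²) = 0.4.
Since it rolls without slipping, ω = v/R and KE = ½Mv² + ½Iω² = ½(1+k)Mv² = (7/10)Mv².
Setting this equal to Mgh gives the vertical rise h = (1+k)v₀²/(2g) = 1.4×7.98²/(2×10) = 4.458 m.
Along the incline, d = h/sinθ = 4.458/sin30.7° ≈ 8.73 m.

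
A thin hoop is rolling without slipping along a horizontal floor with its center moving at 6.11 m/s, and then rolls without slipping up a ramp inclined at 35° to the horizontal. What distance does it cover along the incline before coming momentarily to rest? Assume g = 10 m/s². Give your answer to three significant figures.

d ≈ 6.51 m

Here I = MR², so the shape factor k = I/(MR²) = 1.
Since it rolls without slipping, ω = v/R and KE = ½Mv² + ½Iω² = ½(1+k)Mv² = Mv².
Setting this equal to Mgh gives the vertical rise h = (1+k)v₀²/(2g) = 2×6.11²/(2×10) = 3.733 m.
The distance along the slope is d = h/sinθ = 3.733/sin35° ≈ 6.51 m.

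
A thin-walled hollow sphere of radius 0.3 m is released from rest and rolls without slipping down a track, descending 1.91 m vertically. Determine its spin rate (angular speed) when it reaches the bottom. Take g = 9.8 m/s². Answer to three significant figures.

Here I = (2/3)MR², so the shape factor k = I/(MR²) = 2/3.
The rolling condition ω = v/R makes the rotational term ½I(v/R)² = ½kMv², so KE_total = ½(1+k)Mv² = (5/6)Mv².
Energy conservation Mgh = ½(1+k)Mv² gives v = √(2gh/(1+k)) = √(2 × 9.8 × 1.91 / 1.667) = 4.739 m/s.
Then ω = v/R = 4.739 / 0.3 ≈ 15.8 rad/s.

ω ≈ 15.8 rad/s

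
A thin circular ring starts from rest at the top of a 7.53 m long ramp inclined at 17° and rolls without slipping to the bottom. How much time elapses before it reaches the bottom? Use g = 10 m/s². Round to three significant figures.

t ≈ 3.21 s

For this body I = MR², i.e. k = I/(MR²) = 1.
Newton's second law down the slope: Mg sinθ − f = Ma. The torque equation fR = Iα (with α = a/R) gives f = kMa.
Hence a = g sinθ/(1+k) = 10×sin17°/2 = 1.462 m/s².
With constant a from rest, t = √(2L/a) = √(2·7.53/1.462) ≈ 3.21 s.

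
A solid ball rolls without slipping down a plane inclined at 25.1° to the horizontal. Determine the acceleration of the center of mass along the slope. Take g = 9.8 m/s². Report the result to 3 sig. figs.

a ≈ 2.97 m/s²

With I = (2/5)MR², the ratio k = I/(MR²) is 0.4.
Along the incline Mg sinθ − f = Ma, and torque about the center fR = Iα = kMR²(a/R) gives f = kMa.
Eliminating f: Mg sinθ = (1+k)Ma, so a = g sinθ/(1+k) = 9.8 × sin25.1° / 1.4 ≈ 2.97 m/s².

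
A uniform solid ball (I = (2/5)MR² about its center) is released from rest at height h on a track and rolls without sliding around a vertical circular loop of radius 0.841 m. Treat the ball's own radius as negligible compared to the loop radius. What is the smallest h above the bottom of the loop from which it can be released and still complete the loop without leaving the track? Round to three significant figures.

With I = (2/5)MR², the ratio k = I/(MR²) is 0.4.
At the top, contact is just lost when gravity alone supplies the centripetal force: Mg = Mv_top²/r, i.e. v_top² = gr.
With ω = v/R, the kinetic energy at speed v is ½(1+k)Mv² = (7/10)Mv².
Energy conservation from release (height h) to the top (height 2r): Mgh = Mg(2r) + (7/10)M·gr.
Thus h_min = 2r + (1+k)r/2 = r(2 + 1.4/2) = 0.841 × 2.7 ≈ 2.27 m.

h_min ≈ 2.27 m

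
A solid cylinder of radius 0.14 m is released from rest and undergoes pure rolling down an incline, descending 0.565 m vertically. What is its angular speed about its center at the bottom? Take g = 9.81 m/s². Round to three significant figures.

ω ≈ 19.4 rad/s

The moment of inertia is (1/2)MR², giving k ≡ I/(MR²) = 0.5.
The rolling condition ω = v/R makes the rotational term ½I(v/R)² = ½kMv², so KE_total = ½(1+k)Mv² = (3/4)Mv².
Energy conservation Mgh = ½(1+k)Mv² gives v = √(2gh/(1+k)) = √(2 × 9.81 × 0.565 / 1.5) = 2.718 m/s.
The angular speed follows from ω = v/R = 2.718/0.14 ≈ 19.4 rad/s.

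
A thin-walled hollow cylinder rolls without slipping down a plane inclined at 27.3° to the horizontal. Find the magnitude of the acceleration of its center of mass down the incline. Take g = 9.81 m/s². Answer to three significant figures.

The moment of inertia is MR², giving k ≡ I/(MR²) = 1.
Translational: Mg sinθ − f = Ma. Rotational about the CM: fR = Iα = kMRa, so f = kMa.
Eliminating f: Mg sinθ = (1+k)Ma, so a = g sinθ/(1+k) = 9.81 × sin27.3° / 2 ≈ 2.25 m/s².

a ≈ 2.25 m/s²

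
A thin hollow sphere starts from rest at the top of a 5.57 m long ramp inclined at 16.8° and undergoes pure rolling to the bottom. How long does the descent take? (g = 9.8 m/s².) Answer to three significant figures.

t ≈ 2.56 s

The moment of inertia is (2/3)MR², giving k ≡ I/(MR²) = 2/3.
Translational: Mg sinθ − f = Ma. Rotational about the CM: fR = Iα = kMRa, so f = kMa.
Hence a = g sinθ/(1+k) = 9.8×sin16.8°/1.667 = 1.7 m/s².
Starting from rest, L = ½at², so t = √(2L/a) = √(2×5.57/1.7) ≈ 2.56 s.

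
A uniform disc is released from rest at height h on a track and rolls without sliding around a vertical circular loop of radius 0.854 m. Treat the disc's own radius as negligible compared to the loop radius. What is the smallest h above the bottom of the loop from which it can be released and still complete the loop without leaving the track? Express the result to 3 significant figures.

The moment of inertia is (1/2)MR², giving k ≡ I/(MR²) = 0.5.
At the top, contact is just lost when gravity alone supplies the centripetal force: Mg = Mv_top²/r, i.e. v_top² = gr.
With ω = v/R, the kinetic energy at speed v is ½(1+k)Mv² = (3/4)Mv².
Energy conservation from release (height h) to the top (height 2r): Mgh = Mg(2r) + (3/4)M·gr.
Thus h_min = 2r + (1+k)r/2 = r(2 + 1.5/2) = 0.854 × 2.75 ≈ 2.35 m.

h_min ≈ 2.35 m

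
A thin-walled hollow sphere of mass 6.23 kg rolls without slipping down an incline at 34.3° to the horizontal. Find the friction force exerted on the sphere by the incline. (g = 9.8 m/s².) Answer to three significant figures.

Here I = (2/3)MR², so the shape factor k = I/(MR²) = 2/3.
Translational: Mg sinθ − f = Ma. Rotational about the CM: fR = Iα = kMRa, so f = kMa.
Combining, a = g sinθ/(1+k) and f = kMa = kMg sinθ/(1+k).
f = (2/3) × 6.23 × 9.8 × sin34.3° / 1.667 ≈ 13.8 N.

f ≈ 13.8 N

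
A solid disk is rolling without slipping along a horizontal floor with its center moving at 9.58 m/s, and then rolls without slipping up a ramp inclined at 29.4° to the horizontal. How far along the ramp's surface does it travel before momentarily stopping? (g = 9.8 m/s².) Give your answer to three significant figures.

d ≈ 14.3 m

The moment of inertia is (1/2)MR², giving k ≡ I/(MR²) = 0.5.
Rolling without slipping gives ω = v/R, so the total kinetic energy is ½Mv² + ½Iω² = ½(1+k)Mv² = (3/4)Mv².
Setting this equal to Mgh gives the vertical rise h = (1+k)v₀²/(2g) = 1.5×9.58²/(2×9.8) = 7.024 m.
The distance along the slope is d = h/sinθ = 7.024/sin29.4° ≈ 14.3 m.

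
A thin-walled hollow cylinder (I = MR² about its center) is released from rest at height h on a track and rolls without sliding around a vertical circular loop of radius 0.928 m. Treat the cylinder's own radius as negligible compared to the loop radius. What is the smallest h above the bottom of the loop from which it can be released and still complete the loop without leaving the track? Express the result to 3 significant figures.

h_min ≈ 2.78 m

The moment of inertia is MR², giving k ≡ I/(MR²) = 1.
At the top, contact is just lost when gravity alone supplies the centripetal force: Mg = Mv_top²/r, i.e. v_top² = gr.
With ω = v/R, the kinetic energy at speed v is ½(1+k)Mv² = Mv².
Energy conservation from release (height h) to the top (height 2r): Mgh = Mg(2r) + M·gr.
Thus h_min = 2r + (1+k)r/2 = r(2 + 2/2) = 0.928 × 3 ≈ 2.78 m.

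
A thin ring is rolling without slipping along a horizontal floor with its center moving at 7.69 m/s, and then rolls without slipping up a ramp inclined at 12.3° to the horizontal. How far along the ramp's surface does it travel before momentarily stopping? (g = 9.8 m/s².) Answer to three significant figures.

The moment of inertia is MR², giving k ≡ I/(MR²) = 1.
Rolling without slipping gives ω = v/R, so the total kinetic energy is ½Mv² + ½Iω² = ½(1+k)Mv² = Mv².
Setting this equal to Mgh gives the vertical rise h = (1+k)v₀²/(2g) = 2×7.69²/(2×9.8) = 6.034 m.
The distance along the slope is d = h/sinθ = 6.034/sin12.3° ≈ 28.3 m.

d ≈ 28.3 m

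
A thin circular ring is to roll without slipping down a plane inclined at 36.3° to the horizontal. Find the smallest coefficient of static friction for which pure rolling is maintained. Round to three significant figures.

Here I = MR², so the shape factor k = I/(MR²) = 1.
Along the incline Mg sinθ − f = Ma, and torque about the center fR = Iα = kMR²(a/R) gives f = kMa.
These give a = g sinθ/(1+k) and the required friction f = kMg sinθ/(1+k).
The normal force is N = Mg cosθ, so μ_min = f/N = k tanθ/(1+k).
μ_min = 1 × tan36.3° / 2 ≈ 0.367.

μ_min ≈ 0.367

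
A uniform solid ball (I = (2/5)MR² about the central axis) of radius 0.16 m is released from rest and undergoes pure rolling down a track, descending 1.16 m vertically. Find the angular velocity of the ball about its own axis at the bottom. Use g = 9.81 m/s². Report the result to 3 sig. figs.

With I = (2/5)MR², the ratio k = I/(MR²) is 0.4.
Pure rolling means v = ωR; then KE = ½Mv² + ½I(v/R)² = ½(1+k)Mv² = (7/10)Mv².
Energy conservation Mgh = ½(1+k)Mv² gives v = √(2gh/(1+k)) = √(2 × 9.81 × 1.16 / 1.4) = 4.032 m/s.
The angular speed follows from ω = v/R = 4.032/0.16 ≈ 25.2 rad/s.

ω ≈ 25.2 rad/s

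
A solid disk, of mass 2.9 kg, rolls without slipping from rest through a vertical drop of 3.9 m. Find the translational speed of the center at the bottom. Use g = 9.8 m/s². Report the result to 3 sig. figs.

With I = (1/2)MR², the ratio k = I/(MR²) is 0.5.
The rolling condition ω = v/R makes the rotational term ½I(v/R)² = ½kMv², so KE_total = ½(1+k)Mv² = (3/4)Mv².
Energy conservation: Mgh = (3/4)Mv², so v = √(2gh/(1+k)) = √(2 × 9.8 × 3.9 / 1.5) ≈ 7.14 m/s.

v ≈ 7.14 m/s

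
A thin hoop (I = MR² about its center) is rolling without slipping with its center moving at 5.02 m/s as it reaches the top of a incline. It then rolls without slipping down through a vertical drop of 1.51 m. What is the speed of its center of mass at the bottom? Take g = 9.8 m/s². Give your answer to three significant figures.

v ≈ 6.32 m/s

For this body I = MR², i.e. k = I/(MR²) = 1.
Since it rolls without slipping, ω = v/R and KE = ½Mv² + ½Iω² = ½(1+k)Mv² = Mv².
Energy conservation: Mv₀² + Mgh = Mv², so v² = v₀² + 2gh/(1+k).
v = √(5.02² + 2×9.8×1.51/2) = √40 ≈ 6.32 m/s.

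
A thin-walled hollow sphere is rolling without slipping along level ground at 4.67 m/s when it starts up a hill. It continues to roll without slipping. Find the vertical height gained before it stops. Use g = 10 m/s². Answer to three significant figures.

With I = (2/3)MR², the ratio k = I/(MR²) is 2/3.
Rolling without slipping gives ω = v/R, so the total kinetic energy is ½Mv² + ½Iω² = ½(1+k)Mv² = (5/6)Mv².
At the top the kinetic energy is zero, so (5/6)Mv₀² = Mgh.
Thus h = (1+k)v₀²/(2g) = 1.667 × 4.67² / (2 × 10) ≈ 1.82 m.

h ≈ 1.82 m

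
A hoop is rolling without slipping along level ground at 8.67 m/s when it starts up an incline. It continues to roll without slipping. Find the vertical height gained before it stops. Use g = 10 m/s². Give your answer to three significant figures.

Here I = MR², so the shape factor k = I/(MR²) = 1.
The rolling condition ω = v/R makes the rotational term ½I(v/R)² = ½kMv², so KE_total = ½(1+k)Mv² = Mv².
At the top the kinetic energy is zero, so Mv₀² = Mgh.
Thus h = (1+k)v₀²/(2g) = 2 × 8.67² / (2 × 10) ≈ 7.52 m.

h ≈ 7.52 m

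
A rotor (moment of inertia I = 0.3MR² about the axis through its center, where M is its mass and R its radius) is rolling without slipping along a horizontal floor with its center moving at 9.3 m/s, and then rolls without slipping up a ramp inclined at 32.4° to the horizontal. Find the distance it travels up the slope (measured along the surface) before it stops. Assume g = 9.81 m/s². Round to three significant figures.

d ≈ 10.7 m

The moment of inertia is 0.3MR², giving k ≡ I/(MR²) = 0.3.
Rolling without slipping gives ω = v/R, so the total kinetic energy is ½Mv² + ½Iω² = ½(1+k)Mv² = (13/20)Mv².
Setting this equal to Mgh gives the vertical rise h = (1+k)v₀²/(2g) = 1.3×9.3²/(2×9.81) = 5.731 m.
Along the incline, d = h/sinθ = 5.731/sin32.4° ≈ 10.7 m.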